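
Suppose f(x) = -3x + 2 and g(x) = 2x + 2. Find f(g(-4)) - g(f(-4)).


f(g(-4)) = 20
g(f(-4)) = 30
Difference = -10

-10


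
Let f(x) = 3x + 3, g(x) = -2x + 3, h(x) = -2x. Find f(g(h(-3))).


h(-3) = 6
g(6) = -9
f(-9) = -24

-24


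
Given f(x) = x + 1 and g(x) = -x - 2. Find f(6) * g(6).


f(6) = 7
g(6) = -8
Product = -56

-56


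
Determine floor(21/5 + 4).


8


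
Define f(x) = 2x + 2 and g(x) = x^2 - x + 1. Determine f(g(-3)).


g(-3) = 13
f(13) = 28

28


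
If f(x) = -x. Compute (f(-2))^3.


f(-2) = 2
(2)^3 = 8

8


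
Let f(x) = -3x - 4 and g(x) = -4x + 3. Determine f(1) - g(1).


f(1) = -7
g(1) = -1
Difference = -6

-6


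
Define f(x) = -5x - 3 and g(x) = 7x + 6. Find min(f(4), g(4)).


-23


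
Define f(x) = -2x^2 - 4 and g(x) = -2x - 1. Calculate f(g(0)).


g(0) = -1
f(-1) = (-2)*(-1)^2 - 4 = -6

-6


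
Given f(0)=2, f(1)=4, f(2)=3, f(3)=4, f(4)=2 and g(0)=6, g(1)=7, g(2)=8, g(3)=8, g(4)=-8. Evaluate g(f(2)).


f(2) = 3
g(3) = 8

8


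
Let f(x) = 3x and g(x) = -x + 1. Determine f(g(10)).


g(10) = -9
f(-9) = -27

-27


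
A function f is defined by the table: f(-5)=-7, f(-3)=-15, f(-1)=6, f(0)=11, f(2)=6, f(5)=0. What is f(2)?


Reading from the table at x = 2

6


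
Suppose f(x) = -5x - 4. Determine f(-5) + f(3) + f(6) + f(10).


f(-5) = 21
f(3) = -19
f(6) = -34
f(10) = -54
Sum = -86

-86


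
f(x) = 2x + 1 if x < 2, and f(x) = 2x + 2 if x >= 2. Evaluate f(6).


14


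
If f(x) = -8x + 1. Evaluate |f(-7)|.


f(-7) = 57
|57| = 57

57


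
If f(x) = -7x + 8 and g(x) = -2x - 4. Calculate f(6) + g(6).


f(6) = -34
g(6) = -16
Sum = -50

-50


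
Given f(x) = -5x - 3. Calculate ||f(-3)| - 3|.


9


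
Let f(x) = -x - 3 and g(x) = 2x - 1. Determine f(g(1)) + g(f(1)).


f(g(1)) = -4
g(f(1)) = -9
Sum = -13

-13


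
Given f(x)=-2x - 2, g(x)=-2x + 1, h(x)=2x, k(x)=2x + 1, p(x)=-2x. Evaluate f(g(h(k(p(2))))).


p(2) = -4
k(-4) = -7
h(-7) = -14
g(-14) = 29
f(29) = -60

-60


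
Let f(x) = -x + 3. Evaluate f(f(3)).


f(3) = 0
f(0) = 3

3


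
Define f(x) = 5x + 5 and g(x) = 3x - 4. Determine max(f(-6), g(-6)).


-22


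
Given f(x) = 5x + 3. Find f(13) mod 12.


f(13) = 68
68 mod 12 = 8

8


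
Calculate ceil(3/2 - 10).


-8


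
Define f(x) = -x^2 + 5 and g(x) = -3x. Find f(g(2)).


g(2) = -6
f(-6) = (-1)*(-6)^2 + 5 = -31

-31


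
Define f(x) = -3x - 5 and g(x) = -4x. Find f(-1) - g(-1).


f(-1) = -2
g(-1) = 4
Difference = -6

-6


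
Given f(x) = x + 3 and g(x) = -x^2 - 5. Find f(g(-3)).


g(-3) = -14
f(-14) = -11

-11


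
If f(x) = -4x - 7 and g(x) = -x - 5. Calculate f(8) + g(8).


f(8) = -39
g(8) = -13
Sum = -52

-52


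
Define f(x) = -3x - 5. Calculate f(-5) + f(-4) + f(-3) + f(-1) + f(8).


f(-5) = 10
f(-4) = 7
f(-3) = 4
f(-1) = -2
f(8) = -29
Sum = -10

-10


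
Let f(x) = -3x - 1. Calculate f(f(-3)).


f(-3) = 8
f(8) = -25

-25


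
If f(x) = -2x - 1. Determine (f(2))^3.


f(2) = -5
(-5)^3 = -125

-125


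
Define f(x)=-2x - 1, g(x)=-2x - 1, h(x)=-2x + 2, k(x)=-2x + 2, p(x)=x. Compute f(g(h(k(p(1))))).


p(1) = 1
k(1) = 0
h(0) = 2
g(2) = -5
f(-5) = 9

9


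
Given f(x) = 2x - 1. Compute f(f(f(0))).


f(0) = -1
f(-1) = -3
f(-3) = -7

-7


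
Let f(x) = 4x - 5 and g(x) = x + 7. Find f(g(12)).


g(12) = 19
f(19) = 71

71


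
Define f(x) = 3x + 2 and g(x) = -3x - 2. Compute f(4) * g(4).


f(4) = 14
g(4) = -14
Product = -196

-196


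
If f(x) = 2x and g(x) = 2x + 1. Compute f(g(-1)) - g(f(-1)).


f(g(-1)) = -2
g(f(-1)) = -3
Difference = 1

1


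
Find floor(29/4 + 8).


29/4 = 7.25
7.25 + 8 = 15.25
floor(15.25) = 15

15


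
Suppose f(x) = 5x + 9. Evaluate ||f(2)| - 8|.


11


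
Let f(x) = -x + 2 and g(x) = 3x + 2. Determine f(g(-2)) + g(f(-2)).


f(g(-2)) = 6
g(f(-2)) = 14
Sum = 20

20


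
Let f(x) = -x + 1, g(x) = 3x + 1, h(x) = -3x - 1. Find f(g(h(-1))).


-6


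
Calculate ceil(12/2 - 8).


12/2 = 6
6 - 8 = -2
ceil(-2) = -2

-2


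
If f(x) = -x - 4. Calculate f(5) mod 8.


7


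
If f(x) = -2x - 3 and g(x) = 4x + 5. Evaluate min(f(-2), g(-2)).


f(-2) = 1
g(-2) = -3
min = -3

-3


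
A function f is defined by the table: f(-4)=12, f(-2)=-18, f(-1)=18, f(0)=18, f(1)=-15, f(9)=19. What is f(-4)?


Reading from the table at x = -4

12


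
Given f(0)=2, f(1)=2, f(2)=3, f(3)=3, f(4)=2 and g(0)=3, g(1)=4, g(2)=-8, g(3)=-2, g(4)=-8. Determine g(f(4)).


f(4) = 2
g(2) = -8

-8


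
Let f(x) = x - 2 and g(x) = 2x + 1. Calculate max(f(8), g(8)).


f(8) = 6
g(8) = 17
max = 17

17


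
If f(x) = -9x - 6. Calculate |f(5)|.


f(5) = -51
|-51| = 51

51


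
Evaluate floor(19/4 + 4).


19/4 = 4.75
4.75 + 4 = 8.75
floor(8.75) = 8

8


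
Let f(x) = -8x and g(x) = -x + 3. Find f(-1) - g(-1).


f(-1) = 8
g(-1) = 4
Difference = 4

4


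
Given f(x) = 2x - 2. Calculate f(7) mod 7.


f(7) = 12
12 mod 7 = 5

5


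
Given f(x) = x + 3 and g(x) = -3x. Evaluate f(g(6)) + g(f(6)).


f(g(6)) = -15
g(f(6)) = -27
Sum = -42

-42


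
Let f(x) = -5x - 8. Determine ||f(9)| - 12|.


f(9) = -53
|-53| = 53
|53 - 12| = 41

41


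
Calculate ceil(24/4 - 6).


0


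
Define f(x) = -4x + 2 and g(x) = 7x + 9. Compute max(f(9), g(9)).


f(9) = -34
g(9) = 72
max = 72

72


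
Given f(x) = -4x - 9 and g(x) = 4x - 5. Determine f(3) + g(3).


f(3) = -21
g(3) = 7
Sum = -14

-14


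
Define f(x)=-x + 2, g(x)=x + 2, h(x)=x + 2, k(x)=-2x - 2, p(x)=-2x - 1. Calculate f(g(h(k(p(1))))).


p(1) = -3
k(-3) = 4
h(4) = 6
g(6) = 8
f(8) = -6

-6


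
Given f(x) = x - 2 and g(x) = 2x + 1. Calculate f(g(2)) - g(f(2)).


f(g(2)) = 3
g(f(2)) = 1
Difference = 2

2


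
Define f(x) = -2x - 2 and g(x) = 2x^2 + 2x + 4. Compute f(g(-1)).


g(-1) = 4
f(4) = -10

-10


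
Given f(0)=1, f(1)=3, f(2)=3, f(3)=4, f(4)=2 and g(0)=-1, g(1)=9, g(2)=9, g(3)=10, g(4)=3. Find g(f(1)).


10


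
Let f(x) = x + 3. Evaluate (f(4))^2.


f(4) = 7
(7)^2 = 49

49


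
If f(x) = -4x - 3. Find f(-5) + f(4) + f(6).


-29


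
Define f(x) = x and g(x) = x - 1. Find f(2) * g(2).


f(2) = 2
g(2) = 1
Product = 2

2


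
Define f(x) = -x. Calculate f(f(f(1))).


f(1) = -1
f(-1) = 1
f(1) = -1

-1


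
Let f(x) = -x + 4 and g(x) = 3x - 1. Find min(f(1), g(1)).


f(1) = 3
g(1) = 2
min = 2

2


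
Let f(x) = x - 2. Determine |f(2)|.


f(2) = 0
|0| = 0

0


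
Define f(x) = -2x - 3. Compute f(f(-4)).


f(-4) = 5
f(5) = -13

-13


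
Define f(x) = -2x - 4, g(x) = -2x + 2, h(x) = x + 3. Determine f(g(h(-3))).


h(-3) = 0
g(0) = 2
f(2) = -8

-8


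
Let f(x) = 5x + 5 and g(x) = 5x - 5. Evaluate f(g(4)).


g(4) = 15
f(15) = 80

80


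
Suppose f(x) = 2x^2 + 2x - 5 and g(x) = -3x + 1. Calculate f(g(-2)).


107


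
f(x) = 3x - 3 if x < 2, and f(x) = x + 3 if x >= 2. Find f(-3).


-12


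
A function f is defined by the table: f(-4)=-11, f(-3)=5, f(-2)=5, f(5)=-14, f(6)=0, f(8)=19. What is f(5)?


Reading from the table at x = 5

-14


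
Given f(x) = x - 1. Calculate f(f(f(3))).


f(3) = 2
f(2) = 1
f(1) = 0

0


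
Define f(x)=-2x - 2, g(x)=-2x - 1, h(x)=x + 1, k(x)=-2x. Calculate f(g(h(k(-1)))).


12


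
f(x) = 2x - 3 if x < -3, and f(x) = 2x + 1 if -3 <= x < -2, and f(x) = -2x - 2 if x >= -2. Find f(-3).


-5


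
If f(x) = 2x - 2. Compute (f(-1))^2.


16


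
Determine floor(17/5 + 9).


17/5 = 3.4
3.4 + 9 = 12.4
floor(12.4) = 12

12


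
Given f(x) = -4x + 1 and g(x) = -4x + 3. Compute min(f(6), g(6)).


f(6) = -23
g(6) = -21
min = -23

-23


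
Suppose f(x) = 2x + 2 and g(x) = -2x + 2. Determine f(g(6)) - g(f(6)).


8


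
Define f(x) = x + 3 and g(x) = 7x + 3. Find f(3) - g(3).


f(3) = 6
g(3) = 24
Difference = -18

-18


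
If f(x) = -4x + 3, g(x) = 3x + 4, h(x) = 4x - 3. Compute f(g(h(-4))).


h(-4) = -19
g(-19) = -53
f(-53) = 215

215


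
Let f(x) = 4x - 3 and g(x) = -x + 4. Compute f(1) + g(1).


f(1) = 1
g(1) = 3
Sum = 4

4


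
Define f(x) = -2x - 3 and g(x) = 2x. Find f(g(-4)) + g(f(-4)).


f(g(-4)) = 13
g(f(-4)) = 10
Sum = 23

23


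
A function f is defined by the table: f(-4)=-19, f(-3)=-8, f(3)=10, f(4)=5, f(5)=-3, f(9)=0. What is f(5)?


-3


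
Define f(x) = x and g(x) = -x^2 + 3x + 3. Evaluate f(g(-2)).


g(-2) = -7
f(-7) = -7

-7


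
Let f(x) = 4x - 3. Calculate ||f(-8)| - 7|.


28


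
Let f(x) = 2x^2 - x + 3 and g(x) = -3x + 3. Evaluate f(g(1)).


g(1) = 0
f(0) = 2*(0)^2 - 1*(0) + 3 = 3

3


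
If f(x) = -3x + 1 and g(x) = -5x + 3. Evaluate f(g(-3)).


g(-3) = 18
f(18) = -53

-53


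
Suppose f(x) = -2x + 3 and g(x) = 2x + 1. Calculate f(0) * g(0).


f(0) = 3
g(0) = 1
Product = 3

3


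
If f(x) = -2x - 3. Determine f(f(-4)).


-13


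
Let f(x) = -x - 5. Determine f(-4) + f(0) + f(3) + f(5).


f(-4) = -1
f(0) = -5
f(3) = -8
f(5) = -10
Sum = -24

-24


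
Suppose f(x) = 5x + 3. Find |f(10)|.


f(10) = 53
|53| = 53

53


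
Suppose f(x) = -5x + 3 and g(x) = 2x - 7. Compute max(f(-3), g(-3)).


f(-3) = 18
g(-3) = -13
max = 18

18


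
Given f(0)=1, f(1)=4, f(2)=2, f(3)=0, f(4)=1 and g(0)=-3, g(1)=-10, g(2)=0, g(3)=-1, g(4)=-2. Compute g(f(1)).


-2


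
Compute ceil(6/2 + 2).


6/2 = 3
3 + 2 = 5
ceil(5) = 5

5


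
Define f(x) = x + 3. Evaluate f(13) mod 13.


3


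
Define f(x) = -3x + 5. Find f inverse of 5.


Solve -3x + 5 = 5
x = (5 - 5) / (-3) = 0

0


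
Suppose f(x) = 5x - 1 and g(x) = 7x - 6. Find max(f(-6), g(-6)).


f(-6) = -31
g(-6) = -48
max = -31

-31


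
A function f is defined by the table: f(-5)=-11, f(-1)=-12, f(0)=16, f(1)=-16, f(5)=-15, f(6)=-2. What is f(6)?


-2


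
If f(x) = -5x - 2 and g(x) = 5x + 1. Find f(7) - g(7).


f(7) = -37
g(7) = 36
Difference = -73

-73


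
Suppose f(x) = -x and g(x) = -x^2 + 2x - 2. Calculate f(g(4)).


g(4) = -10
f(-10) = 10

10


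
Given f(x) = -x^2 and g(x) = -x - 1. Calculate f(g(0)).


g(0) = -1
f(-1) = (-1)*(-1)^2 = -1

-1


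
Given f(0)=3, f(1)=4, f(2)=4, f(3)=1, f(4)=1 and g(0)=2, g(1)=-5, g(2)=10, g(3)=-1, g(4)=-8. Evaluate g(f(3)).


-5


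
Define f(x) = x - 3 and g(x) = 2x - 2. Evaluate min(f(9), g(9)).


f(9) = 6
g(9) = 16
min = 6

6


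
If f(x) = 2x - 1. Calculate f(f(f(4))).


25


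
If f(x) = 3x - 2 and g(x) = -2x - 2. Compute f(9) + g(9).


f(9) = 25
g(9) = -20
Sum = 5

5


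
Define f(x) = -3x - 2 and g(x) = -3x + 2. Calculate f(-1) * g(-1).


f(-1) = 1
g(-1) = 5
Product = 5

5


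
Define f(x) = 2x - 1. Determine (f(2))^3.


27


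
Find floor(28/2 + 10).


28/2 = 14
14 + 10 = 24
floor(24) = 24

24


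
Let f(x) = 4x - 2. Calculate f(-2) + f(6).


f(-2) = -10
f(6) = 22
Sum = 12

12


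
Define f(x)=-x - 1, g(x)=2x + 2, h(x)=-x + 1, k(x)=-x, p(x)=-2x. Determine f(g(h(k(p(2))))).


p(2) = -4
k(-4) = 4
h(4) = -3
g(-3) = -4
f(-4) = 3

3


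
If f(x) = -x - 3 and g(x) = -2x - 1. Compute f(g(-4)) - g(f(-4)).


f(g(-4)) = -10
g(f(-4)) = -3
Difference = -7

-7


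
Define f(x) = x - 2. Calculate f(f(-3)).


f(-3) = -5
f(-5) = -7

-7


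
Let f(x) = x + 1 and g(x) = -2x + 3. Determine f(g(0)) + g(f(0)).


f(g(0)) = 4
g(f(0)) = 1
Sum = 5

5


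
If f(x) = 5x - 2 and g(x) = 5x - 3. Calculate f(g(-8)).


g(-8) = -43
f(-43) = -217

-217


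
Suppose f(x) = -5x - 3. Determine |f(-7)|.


f(-7) = 32
|32| = 32

32


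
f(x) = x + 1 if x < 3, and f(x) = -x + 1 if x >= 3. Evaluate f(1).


1 satisfies x < 3
f(1) = 2

2


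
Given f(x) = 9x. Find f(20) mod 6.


f(20) = 180
180 mod 6 = 0

0


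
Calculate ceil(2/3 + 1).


2


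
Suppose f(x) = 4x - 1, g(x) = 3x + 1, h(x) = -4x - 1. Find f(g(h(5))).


h(5) = -21
g(-21) = -62
f(-62) = -249

-249


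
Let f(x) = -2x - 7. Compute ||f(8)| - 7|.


f(8) = -23
|-23| = 23
|23 - 7| = 16

16


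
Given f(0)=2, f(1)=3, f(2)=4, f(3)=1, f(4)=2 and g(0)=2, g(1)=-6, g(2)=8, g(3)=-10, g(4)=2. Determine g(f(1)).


f(1) = 3
g(3) = -10

-10


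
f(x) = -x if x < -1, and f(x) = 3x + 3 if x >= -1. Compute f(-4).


4


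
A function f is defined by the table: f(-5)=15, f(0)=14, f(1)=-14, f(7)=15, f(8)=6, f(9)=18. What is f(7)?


Reading from the table at x = 7

15


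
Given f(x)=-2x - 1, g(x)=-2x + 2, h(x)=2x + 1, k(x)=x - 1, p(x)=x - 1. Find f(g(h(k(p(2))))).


p(2) = 1
k(1) = 0
h(0) = 1
g(1) = 0
f(0) = -1

-1


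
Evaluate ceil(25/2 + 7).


20


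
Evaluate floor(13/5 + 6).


13/5 = 2.6
2.6 + 6 = 8.6
floor(8.6) = 8

8


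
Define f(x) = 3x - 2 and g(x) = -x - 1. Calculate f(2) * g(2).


f(2) = 4
g(2) = -3
Product = -12

-12


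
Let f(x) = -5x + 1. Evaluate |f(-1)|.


f(-1) = 6
|6| = 6

6


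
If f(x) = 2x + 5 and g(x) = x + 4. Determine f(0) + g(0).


f(0) = 5
g(0) = 4
Sum = 9

9


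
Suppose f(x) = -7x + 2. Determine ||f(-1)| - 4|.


f(-1) = 9
|9| = 9
|9 - 4| = 5

5


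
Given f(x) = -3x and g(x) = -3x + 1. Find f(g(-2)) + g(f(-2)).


-38


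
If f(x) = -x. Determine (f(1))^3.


f(1) = -1
(-1)^3 = -1

-1


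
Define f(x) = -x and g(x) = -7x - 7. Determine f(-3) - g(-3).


f(-3) = 3
g(-3) = 14
Difference = -11

-11


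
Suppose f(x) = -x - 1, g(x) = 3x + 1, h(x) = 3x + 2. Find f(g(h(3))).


h(3) = 11
g(11) = 34
f(34) = -35

-35


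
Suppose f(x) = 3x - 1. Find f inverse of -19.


Solve 3x - 1 = -19
x = (-19 + 1) / 3 = -6

-6


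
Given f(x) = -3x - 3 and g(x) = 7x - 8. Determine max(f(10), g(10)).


f(10) = -33
g(10) = 62
max = 62

62


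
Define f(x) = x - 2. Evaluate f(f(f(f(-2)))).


f(-2) = -4
f(-4) = -6
f(-6) = -8
f(-8) = -10

-10


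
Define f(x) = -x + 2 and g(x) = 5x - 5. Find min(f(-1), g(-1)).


-10


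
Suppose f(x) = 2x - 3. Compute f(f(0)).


f(0) = -3
f(-3) = -9

-9


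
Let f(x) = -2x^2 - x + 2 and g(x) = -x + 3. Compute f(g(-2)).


-53


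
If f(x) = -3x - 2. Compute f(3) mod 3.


f(3) = -11
-11 mod 3 = 1

1


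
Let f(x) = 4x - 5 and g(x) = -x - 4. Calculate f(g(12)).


g(12) = -16
f(-16) = -69

-69


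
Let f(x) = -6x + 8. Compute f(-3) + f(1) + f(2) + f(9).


-22


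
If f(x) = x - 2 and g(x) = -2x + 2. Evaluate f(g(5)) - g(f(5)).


f(g(5)) = -10
g(f(5)) = -4
Difference = -6

-6


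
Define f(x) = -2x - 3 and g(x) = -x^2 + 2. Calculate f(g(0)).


g(0) = 2
f(2) = -7

-7


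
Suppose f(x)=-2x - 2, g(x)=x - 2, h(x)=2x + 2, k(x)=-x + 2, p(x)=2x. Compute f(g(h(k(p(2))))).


p(2) = 4
k(4) = -2
h(-2) = -2
g(-2) = -4
f(-4) = 6

6


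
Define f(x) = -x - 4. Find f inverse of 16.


-20


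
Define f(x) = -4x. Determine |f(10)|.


f(10) = -40
|-40| = 40

40


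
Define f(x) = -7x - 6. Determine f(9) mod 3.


f(9) = -69
-69 mod 3 = 0

0


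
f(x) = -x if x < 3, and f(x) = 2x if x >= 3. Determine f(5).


5 satisfies x >= 3
f(5) = 10

10


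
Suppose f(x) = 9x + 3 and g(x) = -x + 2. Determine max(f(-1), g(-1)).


3


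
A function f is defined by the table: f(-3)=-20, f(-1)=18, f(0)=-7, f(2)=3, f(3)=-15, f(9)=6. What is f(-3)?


Reading from the table at x = -3

-20


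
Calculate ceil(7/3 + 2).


7/3 = 2.3333
2.3333 + 2 = 4.3333
ceil(4.3333) = 5

5


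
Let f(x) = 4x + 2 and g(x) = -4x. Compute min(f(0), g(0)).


f(0) = 2
g(0) = 0
min = 0

0


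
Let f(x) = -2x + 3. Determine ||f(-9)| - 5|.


f(-9) = 21
|21| = 21
|21 - 5| = 16

16


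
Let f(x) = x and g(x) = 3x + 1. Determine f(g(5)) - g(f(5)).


0


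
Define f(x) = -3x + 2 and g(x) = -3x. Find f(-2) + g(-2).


f(-2) = 8
g(-2) = 6
Sum = 14

14


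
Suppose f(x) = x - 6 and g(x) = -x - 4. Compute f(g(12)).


g(12) = -16
f(-16) = -22

-22


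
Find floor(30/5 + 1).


30/5 = 6
6 + 1 = 7
floor(7) = 7

7


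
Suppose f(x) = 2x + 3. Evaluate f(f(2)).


17


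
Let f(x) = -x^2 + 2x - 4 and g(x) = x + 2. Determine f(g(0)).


-4


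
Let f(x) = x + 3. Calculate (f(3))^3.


f(3) = 6
(6)^3 = 216

216


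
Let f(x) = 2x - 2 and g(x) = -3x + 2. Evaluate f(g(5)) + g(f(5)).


-50


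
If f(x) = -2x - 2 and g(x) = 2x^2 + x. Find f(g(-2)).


g(-2) = 6
f(6) = -14

-14


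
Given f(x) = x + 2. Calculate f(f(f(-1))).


5


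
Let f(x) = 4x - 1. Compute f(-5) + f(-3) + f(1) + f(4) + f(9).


f(-5) = -21
f(-3) = -13
f(1) = 3
f(4) = 15
f(9) = 35
Sum = 19

19


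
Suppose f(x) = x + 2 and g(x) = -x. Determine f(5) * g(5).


-35


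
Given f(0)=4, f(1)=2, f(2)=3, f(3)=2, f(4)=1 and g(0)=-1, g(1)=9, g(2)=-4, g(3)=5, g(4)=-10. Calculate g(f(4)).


f(4) = 1
g(1) = 9

9


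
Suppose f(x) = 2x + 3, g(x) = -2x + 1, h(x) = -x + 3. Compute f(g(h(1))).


h(1) = 2
g(2) = -3
f(-3) = -3

-3


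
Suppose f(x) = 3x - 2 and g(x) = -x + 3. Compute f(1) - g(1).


f(1) = 1
g(1) = 2
Difference = -1

-1


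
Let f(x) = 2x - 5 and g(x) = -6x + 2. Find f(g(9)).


g(9) = -52
f(-52) = -109

-109


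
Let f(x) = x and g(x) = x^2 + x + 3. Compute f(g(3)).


g(3) = 15
f(15) = 15

15


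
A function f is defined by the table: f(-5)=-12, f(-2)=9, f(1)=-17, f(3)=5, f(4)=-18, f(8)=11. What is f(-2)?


Reading from the table at x = -2

9


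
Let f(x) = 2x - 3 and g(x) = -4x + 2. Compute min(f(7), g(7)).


f(7) = 11
g(7) = -26
min = -26

-26


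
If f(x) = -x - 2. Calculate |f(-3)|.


f(-3) = 1
|1| = 1

1


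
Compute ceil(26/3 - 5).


26/3 = 8.6667
8.6667 - 5 = 3.6667
ceil(3.6667) = 4

4


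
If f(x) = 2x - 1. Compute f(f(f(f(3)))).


f(3) = 5
f(5) = 9
f(9) = 17
f(17) = 33

33


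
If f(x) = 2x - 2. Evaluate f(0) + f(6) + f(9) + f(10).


f(0) = -2
f(6) = 10
f(9) = 16
f(10) = 18
Sum = 42

42


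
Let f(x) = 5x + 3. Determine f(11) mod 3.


f(11) = 58
58 mod 3 = 1

1


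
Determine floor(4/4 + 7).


4/4 = 1
1 + 7 = 8
floor(8) = 8

8


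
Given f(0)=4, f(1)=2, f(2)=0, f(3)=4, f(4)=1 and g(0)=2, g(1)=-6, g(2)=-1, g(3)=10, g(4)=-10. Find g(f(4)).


f(4) = 1
g(1) = -6

-6


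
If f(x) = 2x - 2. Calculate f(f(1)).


f(1) = 0
f(0) = -2

-2


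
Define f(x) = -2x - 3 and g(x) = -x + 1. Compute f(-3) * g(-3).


f(-3) = 3
g(-3) = 4
Product = 12

12


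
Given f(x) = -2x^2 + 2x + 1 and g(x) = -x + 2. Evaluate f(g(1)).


g(1) = 1
f(1) = (-2)*(1)^2 + 2*(1) + 1 = 1

1


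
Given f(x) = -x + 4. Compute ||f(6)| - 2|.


f(6) = -2
|-2| = 2
|2 - 2| = 0

0


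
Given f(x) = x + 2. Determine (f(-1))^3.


f(-1) = 1
(1)^3 = 1

1


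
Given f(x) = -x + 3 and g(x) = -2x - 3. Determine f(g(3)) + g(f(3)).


f(g(3)) = 12
g(f(3)) = -3
Sum = 9

9


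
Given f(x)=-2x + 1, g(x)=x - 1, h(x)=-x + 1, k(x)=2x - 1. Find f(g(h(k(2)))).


k(2) = 3
h(3) = -2
g(-2) = -3
f(-3) = 7

7


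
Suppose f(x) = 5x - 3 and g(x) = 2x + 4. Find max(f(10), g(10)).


f(10) = 47
g(10) = 24
max = 47

47


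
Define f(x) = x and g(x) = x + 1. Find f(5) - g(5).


f(5) = 5
g(5) = 6
Difference = -1

-1


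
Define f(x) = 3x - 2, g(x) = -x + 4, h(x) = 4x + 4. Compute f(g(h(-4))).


h(-4) = -12
g(-12) = 16
f(16) = 46

46


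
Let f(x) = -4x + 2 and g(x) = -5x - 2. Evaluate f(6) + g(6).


f(6) = -22
g(6) = -32
Sum = -54

-54


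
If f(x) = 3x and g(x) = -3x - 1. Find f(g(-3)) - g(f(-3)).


f(g(-3)) = 24
g(f(-3)) = 26
Difference = -2

-2


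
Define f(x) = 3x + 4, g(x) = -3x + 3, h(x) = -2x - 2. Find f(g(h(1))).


h(1) = -4
g(-4) = 15
f(15) = 49

49


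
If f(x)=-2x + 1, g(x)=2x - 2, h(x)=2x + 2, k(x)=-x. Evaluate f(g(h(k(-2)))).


k(-2) = 2
h(2) = 6
g(6) = 10
f(10) = -19

-19


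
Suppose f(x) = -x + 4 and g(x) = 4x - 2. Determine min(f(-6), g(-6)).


f(-6) = 10
g(-6) = -26
min = -26

-26


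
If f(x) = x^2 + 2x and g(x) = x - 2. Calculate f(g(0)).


0


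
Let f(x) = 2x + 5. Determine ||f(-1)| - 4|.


1


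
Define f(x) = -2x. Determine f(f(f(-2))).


16


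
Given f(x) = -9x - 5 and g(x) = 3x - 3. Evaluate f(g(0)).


g(0) = -3
f(-3) = 22

22


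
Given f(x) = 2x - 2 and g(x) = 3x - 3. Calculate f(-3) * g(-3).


f(-3) = -8
g(-3) = -12
Product = 96

96


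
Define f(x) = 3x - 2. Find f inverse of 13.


Solve 3x - 2 = 13
x = (13 + 2) / 3 = 5

5


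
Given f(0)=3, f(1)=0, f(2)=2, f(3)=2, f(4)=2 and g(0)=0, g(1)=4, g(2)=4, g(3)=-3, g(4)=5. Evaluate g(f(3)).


f(3) = 2
g(2) = 4

4


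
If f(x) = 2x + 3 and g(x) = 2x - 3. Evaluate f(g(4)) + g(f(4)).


f(g(4)) = 13
g(f(4)) = 19
Sum = 32

32


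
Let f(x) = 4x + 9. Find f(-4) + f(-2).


-6


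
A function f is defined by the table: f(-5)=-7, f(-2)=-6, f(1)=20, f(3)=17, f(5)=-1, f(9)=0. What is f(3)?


17


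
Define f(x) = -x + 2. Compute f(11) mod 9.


f(11) = -9
-9 mod 9 = 0

0


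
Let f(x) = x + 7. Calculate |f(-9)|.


2


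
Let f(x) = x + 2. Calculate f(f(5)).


f(5) = 7
f(7) = 9

9


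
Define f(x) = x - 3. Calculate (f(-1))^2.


f(-1) = -4
(-4)^2 = 16

16


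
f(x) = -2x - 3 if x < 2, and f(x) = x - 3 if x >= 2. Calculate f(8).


8 satisfies x >= 2
f(8) = 5

5


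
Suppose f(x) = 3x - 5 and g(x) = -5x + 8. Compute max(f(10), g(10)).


f(10) = 25
g(10) = -42
max = 25

25


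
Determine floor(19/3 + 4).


19/3 = 6.3333
6.3333 + 4 = 10.3333
floor(10.3333) = 10

10


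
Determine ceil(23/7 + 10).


23/7 = 3.2857
3.2857 + 10 = 13.2857
ceil(13.2857) = 14

14


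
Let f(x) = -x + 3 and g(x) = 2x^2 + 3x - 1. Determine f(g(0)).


g(0) = -1
f(-1) = 4

4


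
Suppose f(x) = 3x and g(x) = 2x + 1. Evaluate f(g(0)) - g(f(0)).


f(g(0)) = 3
g(f(0)) = 1
Difference = 2

2


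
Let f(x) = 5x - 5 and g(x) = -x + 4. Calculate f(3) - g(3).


f(3) = 10
g(3) = 1
Difference = 9

9


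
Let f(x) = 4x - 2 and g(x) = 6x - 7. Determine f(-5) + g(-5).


f(-5) = -22
g(-5) = -37
Sum = -59

-59


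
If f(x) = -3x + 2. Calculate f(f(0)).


-4


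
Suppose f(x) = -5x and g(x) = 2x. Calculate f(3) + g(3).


f(3) = -15
g(3) = 6
Sum = -9

-9


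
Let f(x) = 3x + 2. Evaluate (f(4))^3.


f(4) = 14
(14)^3 = 2744

2744


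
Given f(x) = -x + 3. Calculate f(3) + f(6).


f(3) = 0
f(6) = -3
Sum = -3

-3


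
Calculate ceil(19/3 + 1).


19/3 = 6.3333
6.3333 + 1 = 7.3333
ceil(7.3333) = 8

8


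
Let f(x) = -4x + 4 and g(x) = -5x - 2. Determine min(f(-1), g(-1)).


f(-1) = 8
g(-1) = 3
min = 3

3


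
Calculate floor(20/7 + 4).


20/7 = 2.8571
2.8571 + 4 = 6.8571
floor(6.8571) = 6

6


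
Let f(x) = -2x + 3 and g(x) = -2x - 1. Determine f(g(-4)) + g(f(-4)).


f(g(-4)) = -11
g(f(-4)) = -23
Sum = -34

-34


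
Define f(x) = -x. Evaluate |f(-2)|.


f(-2) = 2
|2| = 2

2


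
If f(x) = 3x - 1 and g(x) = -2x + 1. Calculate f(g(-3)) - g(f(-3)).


-1


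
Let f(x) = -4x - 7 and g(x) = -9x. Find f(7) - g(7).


f(7) = -35
g(7) = -63
Difference = 28

28


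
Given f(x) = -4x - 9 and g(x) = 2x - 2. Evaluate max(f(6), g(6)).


f(6) = -33
g(6) = 10
max = 10

10


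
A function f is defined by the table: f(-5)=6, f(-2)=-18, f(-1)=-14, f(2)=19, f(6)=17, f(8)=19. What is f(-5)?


Reading from the table at x = -5

6


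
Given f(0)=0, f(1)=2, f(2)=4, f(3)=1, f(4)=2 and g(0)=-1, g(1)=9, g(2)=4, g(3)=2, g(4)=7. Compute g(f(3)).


9


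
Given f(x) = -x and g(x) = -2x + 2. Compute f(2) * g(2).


f(2) = -2
g(2) = -2
Product = 4

4


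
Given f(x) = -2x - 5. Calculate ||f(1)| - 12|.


5


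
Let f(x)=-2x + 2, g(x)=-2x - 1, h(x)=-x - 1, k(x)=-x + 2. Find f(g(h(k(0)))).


-8


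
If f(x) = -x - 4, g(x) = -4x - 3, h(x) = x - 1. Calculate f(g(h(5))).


h(5) = 4
g(4) = -19
f(-19) = 15

15


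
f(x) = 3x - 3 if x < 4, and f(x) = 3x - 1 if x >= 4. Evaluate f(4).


4 satisfies x >= 4
f(4) = 11

11


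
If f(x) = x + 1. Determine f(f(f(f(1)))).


f(1) = 2
f(2) = 3
f(3) = 4
f(4) = 5

5


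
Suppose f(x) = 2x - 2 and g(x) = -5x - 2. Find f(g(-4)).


g(-4) = 18
f(18) = 34

34


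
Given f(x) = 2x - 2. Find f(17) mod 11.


f(17) = 32
32 mod 11 = 10

10


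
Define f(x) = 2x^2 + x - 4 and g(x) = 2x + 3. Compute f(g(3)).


g(3) = 9
f(9) = 2*(9)^2 + 1*(9) - 4 = 167

167


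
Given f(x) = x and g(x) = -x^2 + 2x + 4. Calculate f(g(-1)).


g(-1) = 1
f(1) = 1

1


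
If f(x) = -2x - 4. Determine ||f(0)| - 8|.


f(0) = -4
|-4| = 4
|4 - 8| = 4

4


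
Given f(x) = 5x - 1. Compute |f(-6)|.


f(-6) = -31
|-31| = 31

31


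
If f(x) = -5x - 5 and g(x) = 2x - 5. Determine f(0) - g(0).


0


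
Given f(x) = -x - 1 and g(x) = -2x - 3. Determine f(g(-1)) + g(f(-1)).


f(g(-1)) = 0
g(f(-1)) = -3
Sum = -3

-3


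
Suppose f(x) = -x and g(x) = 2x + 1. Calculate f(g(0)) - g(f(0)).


f(g(0)) = -1
g(f(0)) = 1
Difference = -2

-2


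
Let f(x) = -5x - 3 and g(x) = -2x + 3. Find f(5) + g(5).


-35


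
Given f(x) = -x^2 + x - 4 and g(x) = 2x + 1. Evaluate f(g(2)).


-24


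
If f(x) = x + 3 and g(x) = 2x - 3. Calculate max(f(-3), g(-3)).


f(-3) = 0
g(-3) = -9
max = 0

0


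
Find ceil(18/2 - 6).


18/2 = 9
9 - 6 = 3
ceil(3) = 3

3


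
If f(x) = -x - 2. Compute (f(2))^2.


f(2) = -4
(-4)^2 = 16

16


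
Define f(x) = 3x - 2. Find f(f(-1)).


-17


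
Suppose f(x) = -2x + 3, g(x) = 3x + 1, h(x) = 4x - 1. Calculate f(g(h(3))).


h(3) = 11
g(11) = 34
f(34) = -65

-65


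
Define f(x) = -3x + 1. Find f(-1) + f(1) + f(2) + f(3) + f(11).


f(-1) = 4
f(1) = -2
f(2) = -5
f(3) = -8
f(11) = -32
Sum = -43

-43


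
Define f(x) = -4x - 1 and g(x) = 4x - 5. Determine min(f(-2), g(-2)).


f(-2) = 7
g(-2) = -13
min = -13

-13


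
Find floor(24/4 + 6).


24/4 = 6
6 + 6 = 12
floor(12) = 12

12


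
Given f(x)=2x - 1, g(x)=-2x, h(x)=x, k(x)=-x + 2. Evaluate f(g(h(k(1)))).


k(1) = 1
h(1) = 1
g(1) = -2
f(-2) = -5

-5


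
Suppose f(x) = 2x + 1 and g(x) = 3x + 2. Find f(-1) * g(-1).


f(-1) = -1
g(-1) = -1
Product = 1

1


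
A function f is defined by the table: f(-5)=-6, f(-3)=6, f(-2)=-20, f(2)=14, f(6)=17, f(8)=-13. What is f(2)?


Reading from the table at x = 2

14


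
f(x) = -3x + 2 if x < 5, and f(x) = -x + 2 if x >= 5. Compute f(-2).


-2 satisfies x < 5
f(-2) = 8

8


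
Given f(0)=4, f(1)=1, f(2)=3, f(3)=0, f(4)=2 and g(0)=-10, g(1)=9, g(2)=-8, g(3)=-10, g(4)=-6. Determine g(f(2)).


f(2) = 3
g(3) = -10

-10


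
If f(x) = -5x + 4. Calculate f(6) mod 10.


f(6) = -26
-26 mod 10 = 4

4


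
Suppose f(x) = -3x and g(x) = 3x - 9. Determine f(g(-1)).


g(-1) = -12
f(-12) = 36

36


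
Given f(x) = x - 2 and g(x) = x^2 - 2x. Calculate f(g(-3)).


g(-3) = 15
f(15) = 13

13


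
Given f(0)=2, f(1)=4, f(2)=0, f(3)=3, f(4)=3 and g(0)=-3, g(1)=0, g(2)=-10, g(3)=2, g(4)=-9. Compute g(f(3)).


2


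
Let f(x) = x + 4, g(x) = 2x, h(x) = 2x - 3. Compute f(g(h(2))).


h(2) = 1
g(1) = 2
f(2) = 6

6


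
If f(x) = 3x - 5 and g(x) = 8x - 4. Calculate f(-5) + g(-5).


f(-5) = -20
g(-5) = -44
Sum = -64

-64


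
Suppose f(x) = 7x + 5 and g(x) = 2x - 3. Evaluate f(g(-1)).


g(-1) = -5
f(-5) = -30

-30


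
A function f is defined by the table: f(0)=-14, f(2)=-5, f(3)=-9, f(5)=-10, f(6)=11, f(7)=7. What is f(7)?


Reading from the table at x = 7

7


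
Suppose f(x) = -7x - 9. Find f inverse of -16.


Solve -7x - 9 = -16
x = (-16 + 9) / (-7) = 1

1


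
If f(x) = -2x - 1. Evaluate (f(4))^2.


f(4) = -9
(-9)^2 = 81

81


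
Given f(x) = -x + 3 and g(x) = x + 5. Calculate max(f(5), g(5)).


f(5) = -2
g(5) = 10
max = 10

10


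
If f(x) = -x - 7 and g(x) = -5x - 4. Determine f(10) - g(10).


f(10) = -17
g(10) = -54
Difference = 37

37


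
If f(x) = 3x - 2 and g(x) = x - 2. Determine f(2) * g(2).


f(2) = 4
g(2) = 0
Product = 0

0


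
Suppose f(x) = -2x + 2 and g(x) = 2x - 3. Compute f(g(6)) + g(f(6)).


f(g(6)) = -16
g(f(6)) = -23
Sum = -39

-39


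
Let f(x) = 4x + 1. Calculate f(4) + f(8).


f(4) = 17
f(8) = 33
Sum = 50

50


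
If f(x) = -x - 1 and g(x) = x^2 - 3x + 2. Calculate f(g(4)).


g(4) = 6
f(6) = -7

-7


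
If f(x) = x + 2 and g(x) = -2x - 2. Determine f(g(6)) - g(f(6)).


f(g(6)) = -12
g(f(6)) = -18
Difference = 6

6


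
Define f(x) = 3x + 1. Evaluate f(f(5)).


49


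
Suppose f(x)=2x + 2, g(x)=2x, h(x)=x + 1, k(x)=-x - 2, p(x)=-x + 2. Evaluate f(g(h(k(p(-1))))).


p(-1) = 3
k(3) = -5
h(-5) = -4
g(-4) = -8
f(-8) = -14

-14


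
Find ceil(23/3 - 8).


23/3 = 7.6667
7.6667 - 8 = -0.3333
ceil(-0.3333) = 0

0


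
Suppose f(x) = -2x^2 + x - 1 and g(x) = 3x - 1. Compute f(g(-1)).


-37


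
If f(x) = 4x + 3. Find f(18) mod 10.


f(18) = 75
75 mod 10 = 5

5


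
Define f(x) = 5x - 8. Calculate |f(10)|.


f(10) = 42
|42| = 42

42


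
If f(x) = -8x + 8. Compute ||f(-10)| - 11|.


77


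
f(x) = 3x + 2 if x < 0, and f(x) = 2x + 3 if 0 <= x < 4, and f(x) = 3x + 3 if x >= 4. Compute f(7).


7 satisfies x >= 4
f(7) = 24

24


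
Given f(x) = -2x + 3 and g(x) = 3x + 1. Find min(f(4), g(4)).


f(4) = -5
g(4) = 13
min = -5

-5


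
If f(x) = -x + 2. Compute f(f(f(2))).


f(2) = 0
f(0) = 2
f(2) = 0

0


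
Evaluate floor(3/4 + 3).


3/4 = 0.75
0.75 + 3 = 3.75
floor(3.75) = 3

3


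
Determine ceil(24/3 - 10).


24/3 = 8
8 - 10 = -2
ceil(-2) = -2

-2


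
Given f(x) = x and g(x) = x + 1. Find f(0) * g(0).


f(0) = 0
g(0) = 1
Product = 0

0


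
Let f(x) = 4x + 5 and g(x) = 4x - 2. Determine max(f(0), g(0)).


f(0) = 5
g(0) = -2
max = 5

5


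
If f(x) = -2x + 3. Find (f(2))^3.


f(2) = -1
(-1)^3 = -1

-1


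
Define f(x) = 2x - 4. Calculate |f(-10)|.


f(-10) = -24
|-24| = 24

24


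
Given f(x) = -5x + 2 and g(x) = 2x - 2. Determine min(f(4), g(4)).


f(4) = -18
g(4) = 6
min = -18

-18


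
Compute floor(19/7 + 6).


19/7 = 2.7143
2.7143 + 6 = 8.7143
floor(8.7143) = 8

8


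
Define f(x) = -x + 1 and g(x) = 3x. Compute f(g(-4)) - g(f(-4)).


f(g(-4)) = 13
g(f(-4)) = 15
Difference = -2

-2


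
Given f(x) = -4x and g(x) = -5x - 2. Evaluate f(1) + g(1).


f(1) = -4
g(1) = -7
Sum = -11

-11


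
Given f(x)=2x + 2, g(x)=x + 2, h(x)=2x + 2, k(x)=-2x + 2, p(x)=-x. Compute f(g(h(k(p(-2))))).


p(-2) = 2
k(2) = -2
h(-2) = -2
g(-2) = 0
f(0) = 2

2


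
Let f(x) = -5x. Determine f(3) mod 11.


7


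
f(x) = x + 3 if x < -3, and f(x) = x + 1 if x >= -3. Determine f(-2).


-2 satisfies x >= -3
f(-2) = -1

-1


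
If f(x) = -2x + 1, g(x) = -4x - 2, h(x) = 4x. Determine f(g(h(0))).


h(0) = 0
g(0) = -2
f(-2) = 5

5


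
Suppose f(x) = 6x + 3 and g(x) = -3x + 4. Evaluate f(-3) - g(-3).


f(-3) = -15
g(-3) = 13
Difference = -28

-28


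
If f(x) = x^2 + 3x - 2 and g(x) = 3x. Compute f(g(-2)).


16


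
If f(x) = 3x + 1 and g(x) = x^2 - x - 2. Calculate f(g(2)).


g(2) = 0
f(0) = 1

1


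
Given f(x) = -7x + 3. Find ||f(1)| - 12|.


f(1) = -4
|-4| = 4
|4 - 12| = 8

8


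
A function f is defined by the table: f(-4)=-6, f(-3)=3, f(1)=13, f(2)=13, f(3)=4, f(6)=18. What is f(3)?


4


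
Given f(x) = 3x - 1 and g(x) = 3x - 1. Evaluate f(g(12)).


104


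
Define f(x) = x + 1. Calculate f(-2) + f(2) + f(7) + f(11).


22


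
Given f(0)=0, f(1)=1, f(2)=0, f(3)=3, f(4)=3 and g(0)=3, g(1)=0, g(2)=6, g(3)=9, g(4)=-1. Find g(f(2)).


3


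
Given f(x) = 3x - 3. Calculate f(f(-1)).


-21


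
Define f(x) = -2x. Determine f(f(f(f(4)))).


f(4) = -8
f(-8) = 16
f(16) = -32
f(-32) = 64

64


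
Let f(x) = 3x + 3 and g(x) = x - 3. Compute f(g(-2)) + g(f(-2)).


-18


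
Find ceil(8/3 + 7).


8/3 = 2.6667
2.6667 + 7 = 9.6667
ceil(9.6667) = 10

10


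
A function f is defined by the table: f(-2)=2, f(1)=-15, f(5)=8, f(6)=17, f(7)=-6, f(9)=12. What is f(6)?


Reading from the table at x = 6

17


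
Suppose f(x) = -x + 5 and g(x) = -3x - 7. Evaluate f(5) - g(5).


f(5) = 0
g(5) = -22
Difference = 22

22


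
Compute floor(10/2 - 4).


10/2 = 5
5 - 4 = 1
floor(1) = 1

1


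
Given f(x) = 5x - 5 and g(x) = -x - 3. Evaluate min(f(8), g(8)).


f(8) = 35
g(8) = -11
min = -11

-11


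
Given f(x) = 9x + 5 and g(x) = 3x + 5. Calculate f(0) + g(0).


f(0) = 5
g(0) = 5
Sum = 10

10


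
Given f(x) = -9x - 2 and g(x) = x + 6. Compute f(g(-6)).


g(-6) = 0
f(0) = -2

-2


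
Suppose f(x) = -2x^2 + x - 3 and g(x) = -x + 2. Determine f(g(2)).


-3


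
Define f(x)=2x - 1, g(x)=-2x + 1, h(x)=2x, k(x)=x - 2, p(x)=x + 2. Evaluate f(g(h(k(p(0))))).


p(0) = 2
k(2) = 0
h(0) = 0
g(0) = 1
f(1) = 1

1


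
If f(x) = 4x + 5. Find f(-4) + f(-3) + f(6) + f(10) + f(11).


105


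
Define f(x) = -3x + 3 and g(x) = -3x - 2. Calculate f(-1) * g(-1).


f(-1) = 6
g(-1) = 1
Product = 6

6


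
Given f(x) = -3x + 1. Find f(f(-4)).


f(-4) = 13
f(13) = -38

-38


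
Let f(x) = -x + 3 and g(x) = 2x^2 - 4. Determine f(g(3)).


g(3) = 14
f(14) = -11

-11


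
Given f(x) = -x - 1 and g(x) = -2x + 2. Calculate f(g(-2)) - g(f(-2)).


f(g(-2)) = -7
g(f(-2)) = 0
Difference = -7

-7


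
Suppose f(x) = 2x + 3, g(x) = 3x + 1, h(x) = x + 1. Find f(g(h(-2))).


h(-2) = -1
g(-1) = -2
f(-2) = -1

-1


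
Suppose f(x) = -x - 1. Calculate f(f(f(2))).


f(2) = -3
f(-3) = 2
f(2) = -3

-3


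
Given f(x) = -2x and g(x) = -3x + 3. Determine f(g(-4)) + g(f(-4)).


f(g(-4)) = -30
g(f(-4)) = -21
Sum = -51

-51


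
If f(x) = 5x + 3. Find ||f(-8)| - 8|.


f(-8) = -37
|-37| = 37
|37 - 8| = 29

29


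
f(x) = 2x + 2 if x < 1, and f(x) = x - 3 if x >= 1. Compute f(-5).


-5 satisfies x < 1
f(-5) = -8

-8


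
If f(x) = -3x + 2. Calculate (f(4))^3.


-1000


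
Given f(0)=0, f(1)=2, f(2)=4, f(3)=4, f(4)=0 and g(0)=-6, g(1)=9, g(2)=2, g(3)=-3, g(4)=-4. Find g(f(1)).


f(1) = 2
g(2) = 2

2


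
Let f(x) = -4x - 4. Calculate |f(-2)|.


f(-2) = 4
|4| = 4

4


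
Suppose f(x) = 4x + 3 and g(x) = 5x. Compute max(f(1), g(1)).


f(1) = 7
g(1) = 5
max = 7

7


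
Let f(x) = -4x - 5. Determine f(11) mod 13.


3


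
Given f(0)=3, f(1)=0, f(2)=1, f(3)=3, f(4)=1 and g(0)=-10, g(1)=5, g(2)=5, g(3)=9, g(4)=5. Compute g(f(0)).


f(0) = 3
g(3) = 9

9


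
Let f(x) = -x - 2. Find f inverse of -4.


Solve -x - 2 = -4
x = (-4 + 2) / (-1) = 2

2


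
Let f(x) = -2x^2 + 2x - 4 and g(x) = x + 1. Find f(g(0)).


g(0) = 1
f(1) = (-2)*(1)^2 + 2*(1) - 4 = -4

-4


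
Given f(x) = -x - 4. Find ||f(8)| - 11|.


1


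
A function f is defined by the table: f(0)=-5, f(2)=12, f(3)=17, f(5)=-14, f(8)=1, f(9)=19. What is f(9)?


Reading from the table at x = 9

19


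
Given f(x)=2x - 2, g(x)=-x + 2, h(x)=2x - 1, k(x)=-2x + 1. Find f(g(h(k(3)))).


k(3) = -5
h(-5) = -11
g(-11) = 13
f(13) = 24

24


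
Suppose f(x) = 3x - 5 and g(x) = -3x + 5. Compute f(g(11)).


g(11) = -28
f(-28) = -89

-89


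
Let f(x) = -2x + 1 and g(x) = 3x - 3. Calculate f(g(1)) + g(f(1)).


f(g(1)) = 1
g(f(1)) = -6
Sum = -5

-5


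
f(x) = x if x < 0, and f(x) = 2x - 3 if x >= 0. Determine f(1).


1 satisfies x >= 0
f(1) = -1

-1


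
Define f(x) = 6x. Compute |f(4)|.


24


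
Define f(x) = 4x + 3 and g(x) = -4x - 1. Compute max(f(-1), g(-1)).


f(-1) = -1
g(-1) = 3
max = 3

3


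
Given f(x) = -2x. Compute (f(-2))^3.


f(-2) = 4
(4)^3 = 64

64


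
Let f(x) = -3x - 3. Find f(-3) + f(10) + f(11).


f(-3) = 6
f(10) = -33
f(11) = -36
Sum = -63

-63


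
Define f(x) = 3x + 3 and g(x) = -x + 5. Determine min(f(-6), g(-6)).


-15


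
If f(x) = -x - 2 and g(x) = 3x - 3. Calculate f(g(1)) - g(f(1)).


10


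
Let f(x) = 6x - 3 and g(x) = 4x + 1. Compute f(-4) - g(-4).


f(-4) = -27
g(-4) = -15
Difference = -12

-12


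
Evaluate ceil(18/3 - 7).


-1


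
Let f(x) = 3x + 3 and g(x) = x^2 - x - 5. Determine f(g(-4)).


48


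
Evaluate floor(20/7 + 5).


20/7 = 2.8571
2.8571 + 5 = 7.8571
floor(7.8571) = 7

7


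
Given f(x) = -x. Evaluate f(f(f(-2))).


f(-2) = 2
f(2) = -2
f(-2) = 2

2


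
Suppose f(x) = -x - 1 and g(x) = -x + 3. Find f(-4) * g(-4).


f(-4) = 3
g(-4) = 7
Product = 21

21


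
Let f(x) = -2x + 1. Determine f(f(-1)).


f(-1) = 3
f(3) = -5

-5


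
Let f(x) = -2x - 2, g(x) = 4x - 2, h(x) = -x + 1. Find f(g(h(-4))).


h(-4) = 5
g(5) = 18
f(18) = -38

-38


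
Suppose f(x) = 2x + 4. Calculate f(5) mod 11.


f(5) = 14
14 mod 11 = 3

3


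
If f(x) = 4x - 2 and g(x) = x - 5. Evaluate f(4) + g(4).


f(4) = 14
g(4) = -1
Sum = 13

13


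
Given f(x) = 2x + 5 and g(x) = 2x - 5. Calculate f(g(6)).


g(6) = 7
f(7) = 19

19


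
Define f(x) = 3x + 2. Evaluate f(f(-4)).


f(-4) = -10
f(-10) = -28

-28


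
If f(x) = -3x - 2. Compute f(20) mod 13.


3


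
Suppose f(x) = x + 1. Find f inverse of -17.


-18


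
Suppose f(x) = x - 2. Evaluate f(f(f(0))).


f(0) = -2
f(-2) = -4
f(-4) = -6

-6


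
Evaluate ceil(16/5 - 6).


16/5 = 3.2
3.2 - 6 = -2.8
ceil(-2.8) = -2

-2


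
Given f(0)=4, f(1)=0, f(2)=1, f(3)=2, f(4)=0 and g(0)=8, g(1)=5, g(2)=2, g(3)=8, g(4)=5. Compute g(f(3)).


f(3) = 2
g(2) = 2

2


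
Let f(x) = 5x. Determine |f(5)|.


f(5) = 25
|25| = 25

25


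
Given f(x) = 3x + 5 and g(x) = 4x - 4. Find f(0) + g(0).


f(0) = 5
g(0) = -4
Sum = 1

1


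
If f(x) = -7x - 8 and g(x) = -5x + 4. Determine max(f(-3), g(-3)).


f(-3) = 13
g(-3) = 19
max = 19

19


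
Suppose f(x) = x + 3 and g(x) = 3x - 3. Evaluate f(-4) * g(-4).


f(-4) = -1
g(-4) = -15
Product = 15

15


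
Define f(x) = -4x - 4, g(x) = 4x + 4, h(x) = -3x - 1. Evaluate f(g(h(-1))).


h(-1) = 2
g(2) = 12
f(12) = -52

-52


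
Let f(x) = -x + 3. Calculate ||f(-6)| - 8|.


f(-6) = 9
|9| = 9
|9 - 8| = 1

1


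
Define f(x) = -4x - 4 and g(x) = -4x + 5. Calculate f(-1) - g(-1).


f(-1) = 0
g(-1) = 9
Difference = -9

-9


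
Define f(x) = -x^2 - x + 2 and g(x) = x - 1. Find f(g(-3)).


g(-3) = -4
f(-4) = (-1)*(-4)^2 - 1*(-4) + 2 = -10

-10


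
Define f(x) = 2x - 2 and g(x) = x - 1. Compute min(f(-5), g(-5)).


-12


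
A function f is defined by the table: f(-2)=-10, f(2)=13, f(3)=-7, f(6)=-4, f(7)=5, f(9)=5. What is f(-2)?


Reading from the table at x = -2

-10


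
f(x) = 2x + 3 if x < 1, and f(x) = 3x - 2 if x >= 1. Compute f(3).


3 satisfies x >= 1
f(3) = 7

7


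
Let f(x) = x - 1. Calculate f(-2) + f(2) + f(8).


f(-2) = -3
f(2) = 1
f(8) = 7
Sum = 5

5
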